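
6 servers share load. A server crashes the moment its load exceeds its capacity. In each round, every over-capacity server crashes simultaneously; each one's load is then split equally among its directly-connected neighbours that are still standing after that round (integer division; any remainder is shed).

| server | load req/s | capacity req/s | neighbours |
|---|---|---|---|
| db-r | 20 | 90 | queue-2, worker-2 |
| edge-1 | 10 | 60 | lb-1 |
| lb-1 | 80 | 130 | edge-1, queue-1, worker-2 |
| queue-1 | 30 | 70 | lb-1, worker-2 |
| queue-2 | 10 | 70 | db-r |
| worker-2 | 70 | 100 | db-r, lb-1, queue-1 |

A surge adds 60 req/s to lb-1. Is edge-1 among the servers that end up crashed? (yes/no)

Round 1 — lb-1 at 140 > 130. lb-1 crashes.
  lb-1 sheds 140 req/s to edge-1, queue-1, worker-2: 46 each (2 lost).
    edge-1: 10+46 = 56 ≤ 60
    queue-1: 30+46 = 76 > 70
    worker-2: 70+46 = 116 > 100
Round 2 — queue-1, worker-2 crash.
  queue-1 sheds 76 req/s: no online neighbours, lost.
  worker-2 sheds 116 req/s to db-r: 116 each.
    db-r: 20+116 = 136 > 90
Round 3 — db-r crashes.
  db-r sheds 136 req/s to queue-2: 136 each.
    queue-2: 10+136 = 146 > 70
Round 4 — queue-2 crashes.
  queue-2 sheds 146 req/s: no online neighbours, lost.
No further crashes.

no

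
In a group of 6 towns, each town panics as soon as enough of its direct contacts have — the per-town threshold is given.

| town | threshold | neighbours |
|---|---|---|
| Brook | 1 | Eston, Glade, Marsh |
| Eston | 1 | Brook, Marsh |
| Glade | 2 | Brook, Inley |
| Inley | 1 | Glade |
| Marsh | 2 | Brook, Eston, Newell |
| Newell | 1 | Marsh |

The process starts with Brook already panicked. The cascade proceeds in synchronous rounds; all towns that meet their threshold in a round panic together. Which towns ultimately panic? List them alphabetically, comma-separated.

Brook, Eston, Marsh, Newell

Round 1 — Brook panics (initial).
Round 2 — checking thresholds:
  Eston: 1 of 2 neighbours ≥ 1, panics.
  Glade: 1 of 2 neighbours < 2, holds.
  Marsh: 1 of 3 neighbours < 2, holds.
Round 3 — checking thresholds:
  Glade: 1 of 2 neighbours < 2, holds.
  Marsh: 2 of 3 neighbours ≥ 2, panics.
Round 4 — checking thresholds:
  Glade: 1 of 2 neighbours < 2, holds.
  Newell: 1 of 1 neighbours ≥ 1, panics.
Round 5 — no new panics; cascade stops.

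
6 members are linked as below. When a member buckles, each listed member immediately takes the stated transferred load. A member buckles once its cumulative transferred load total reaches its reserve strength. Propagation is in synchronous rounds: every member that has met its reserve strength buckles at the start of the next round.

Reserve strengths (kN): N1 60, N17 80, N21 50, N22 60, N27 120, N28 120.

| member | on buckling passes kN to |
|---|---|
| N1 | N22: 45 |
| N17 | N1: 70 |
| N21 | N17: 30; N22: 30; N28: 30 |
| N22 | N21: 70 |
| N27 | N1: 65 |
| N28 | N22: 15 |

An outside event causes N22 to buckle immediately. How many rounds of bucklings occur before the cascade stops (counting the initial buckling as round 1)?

2

Round 1 — N22 buckles (initial).
  N21: +70 → 70 ≥ 50
Round 2 — N21 buckles.
  N17: +30 → 30 < 80
  N28: +30 → 30 < 120
No further bucklings.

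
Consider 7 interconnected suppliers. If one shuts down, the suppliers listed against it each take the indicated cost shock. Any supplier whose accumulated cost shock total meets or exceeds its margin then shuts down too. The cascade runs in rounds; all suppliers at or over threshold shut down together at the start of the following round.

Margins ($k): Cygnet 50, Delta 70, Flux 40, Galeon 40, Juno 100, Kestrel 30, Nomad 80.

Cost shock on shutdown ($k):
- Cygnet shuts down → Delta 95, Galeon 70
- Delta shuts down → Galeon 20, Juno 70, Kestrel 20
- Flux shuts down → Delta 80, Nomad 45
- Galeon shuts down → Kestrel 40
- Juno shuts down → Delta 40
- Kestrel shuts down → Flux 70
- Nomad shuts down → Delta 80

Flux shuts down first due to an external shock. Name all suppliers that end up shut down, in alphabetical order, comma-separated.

Round 1 — Flux shuts down (initial).
  Delta: +80 → 80 ≥ 70
  Nomad: +45 → 45 < 80
Round 2 — Delta shuts down.
  Galeon: +20 → 20 < 40
  Juno: +70 → 70 < 100
  Kestrel: +20 → 20 < 30
No further shutdowns.

Delta, Flux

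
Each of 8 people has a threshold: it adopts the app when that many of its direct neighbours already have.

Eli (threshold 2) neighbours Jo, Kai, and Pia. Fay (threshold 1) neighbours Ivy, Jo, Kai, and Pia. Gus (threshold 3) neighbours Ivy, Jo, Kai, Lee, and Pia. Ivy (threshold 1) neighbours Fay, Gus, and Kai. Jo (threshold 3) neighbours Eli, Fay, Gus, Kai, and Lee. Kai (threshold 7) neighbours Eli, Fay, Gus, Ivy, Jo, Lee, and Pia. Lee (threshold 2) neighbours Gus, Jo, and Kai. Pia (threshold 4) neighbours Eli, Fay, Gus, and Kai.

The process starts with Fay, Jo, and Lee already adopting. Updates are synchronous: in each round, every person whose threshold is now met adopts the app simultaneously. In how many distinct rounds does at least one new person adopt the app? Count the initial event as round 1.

3

Round 1 — Fay, Jo, Lee adopt the app (initial).
Round 2 — checking thresholds:
  Eli: 1 of 3 neighbours < 2, holds.
  Gus: 2 of 5 neighbours < 3, holds.
  Ivy: 1 of 3 neighbours ≥ 1, adopts the app.
  Kai: 3 of 7 neighbours < 7, holds.
  Pia: 1 of 4 neighbours < 4, holds.
Round 3 — checking thresholds:
  Eli: 1 of 3 neighbours < 2, holds.
  Gus: 3 of 5 neighbours ≥ 3, adopts the app.
  Kai: 4 of 7 neighbours < 7, holds.
  Pia: 1 of 4 neighbours < 4, holds.
Round 4 — no new adoptions; cascade stops.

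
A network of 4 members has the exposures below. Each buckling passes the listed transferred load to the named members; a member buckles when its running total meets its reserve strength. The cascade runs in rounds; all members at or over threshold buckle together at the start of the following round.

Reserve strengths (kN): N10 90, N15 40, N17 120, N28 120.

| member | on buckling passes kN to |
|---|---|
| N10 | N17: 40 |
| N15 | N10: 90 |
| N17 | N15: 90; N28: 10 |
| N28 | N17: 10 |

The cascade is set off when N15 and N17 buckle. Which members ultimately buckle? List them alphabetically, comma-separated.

Round 1 — N15, N17 buckle (initial).
  N10: +90 → 90 ≥ 90
  N28: +10 → 10 < 120
Round 2 — N10 buckles.
No further bucklings.

N10, N15, N17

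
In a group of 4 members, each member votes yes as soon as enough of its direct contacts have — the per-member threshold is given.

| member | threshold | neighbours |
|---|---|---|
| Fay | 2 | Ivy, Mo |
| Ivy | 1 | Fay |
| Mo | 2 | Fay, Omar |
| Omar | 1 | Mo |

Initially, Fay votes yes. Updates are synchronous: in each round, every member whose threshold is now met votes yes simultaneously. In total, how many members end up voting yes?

Round 1 — Fay votes yes (initial).
Round 2 — checking thresholds:
  Ivy: 1 of 1 neighbours ≥ 1, votes yes.
  Mo: 1 of 2 neighbours < 2, not yet.
Round 3 — no new yes votes; cascade stops.

2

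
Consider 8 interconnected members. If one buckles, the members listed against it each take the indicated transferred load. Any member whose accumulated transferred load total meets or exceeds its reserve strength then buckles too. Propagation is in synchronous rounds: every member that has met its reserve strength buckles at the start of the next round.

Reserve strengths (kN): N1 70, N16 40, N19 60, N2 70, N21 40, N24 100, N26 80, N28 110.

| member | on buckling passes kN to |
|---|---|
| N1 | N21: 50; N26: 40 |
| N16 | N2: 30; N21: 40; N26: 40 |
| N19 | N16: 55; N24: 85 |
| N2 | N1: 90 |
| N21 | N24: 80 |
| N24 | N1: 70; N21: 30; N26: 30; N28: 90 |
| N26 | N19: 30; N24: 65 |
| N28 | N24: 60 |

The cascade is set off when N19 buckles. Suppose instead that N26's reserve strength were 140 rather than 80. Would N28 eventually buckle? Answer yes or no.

With N26's reserve strength at 140:
Round 1 — N19 buckles (initial).
  N16: +55 → 55 ≥ 40
  N24: +85 → 85 < 100
Round 2 — N16 buckles.
  N2: +30 → 30 < 70
  N21: +40 → 40 ≥ 40
  N26: +40 → 40 < 140
Round 3 — N21 buckles.
  N24: +80 → 165 ≥ 100
Round 4 — N24 buckles.
  N1: +70 → 70 ≥ 70
  N26: +30 → 70 < 140
  N28: +90 → 90 < 110
Round 5 — N1 buckles.
  N26: +40 → 110 < 140
No further bucklings.

no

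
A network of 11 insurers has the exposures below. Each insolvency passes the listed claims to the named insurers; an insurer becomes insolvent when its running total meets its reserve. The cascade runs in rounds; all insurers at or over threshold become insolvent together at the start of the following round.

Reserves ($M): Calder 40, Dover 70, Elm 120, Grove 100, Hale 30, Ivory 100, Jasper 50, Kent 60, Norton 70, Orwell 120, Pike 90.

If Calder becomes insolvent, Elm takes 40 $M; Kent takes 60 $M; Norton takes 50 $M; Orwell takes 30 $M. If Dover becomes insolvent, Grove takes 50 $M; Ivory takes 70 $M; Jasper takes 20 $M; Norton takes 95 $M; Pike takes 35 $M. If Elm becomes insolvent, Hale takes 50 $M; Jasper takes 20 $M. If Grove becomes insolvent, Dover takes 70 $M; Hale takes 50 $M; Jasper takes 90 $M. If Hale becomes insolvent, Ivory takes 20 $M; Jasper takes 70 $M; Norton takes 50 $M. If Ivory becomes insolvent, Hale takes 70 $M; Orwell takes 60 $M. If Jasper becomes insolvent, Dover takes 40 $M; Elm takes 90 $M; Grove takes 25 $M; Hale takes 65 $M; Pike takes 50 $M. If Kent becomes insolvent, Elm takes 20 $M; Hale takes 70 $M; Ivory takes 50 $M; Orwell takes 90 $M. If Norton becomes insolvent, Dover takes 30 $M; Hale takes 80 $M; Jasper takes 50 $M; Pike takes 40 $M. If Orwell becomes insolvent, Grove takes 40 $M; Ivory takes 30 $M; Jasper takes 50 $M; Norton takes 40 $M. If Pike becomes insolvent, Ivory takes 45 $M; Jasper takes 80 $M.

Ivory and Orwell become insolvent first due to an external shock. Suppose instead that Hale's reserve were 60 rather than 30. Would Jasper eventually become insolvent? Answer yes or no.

yes

With Hale's reserve at 60:
Round 1 — Ivory, Orwell become insolvent (initial).
  Grove: +40 → 40 < 100
  Hale: +70 → 70 ≥ 60
  Jasper: +50 → 50 ≥ 50
  Norton: +40 → 40 < 70
Round 2 — Hale, Jasper become insolvent.
  Dover: +40 → 40 < 70
  Elm: +90 → 90 < 120
  Grove: +25 → 65 < 100
  Norton: +50 → 90 ≥ 70
  Pike: +50 → 50 < 90
Round 3 — Norton becomes insolvent.
  Dover: +30 → 70 ≥ 70
  Pike: +40 → 90 ≥ 90
Round 4 — Dover, Pike become insolvent.
  Grove: +50 → 115 ≥ 100
Round 5 — Grove becomes insolvent.
No further insolvencies.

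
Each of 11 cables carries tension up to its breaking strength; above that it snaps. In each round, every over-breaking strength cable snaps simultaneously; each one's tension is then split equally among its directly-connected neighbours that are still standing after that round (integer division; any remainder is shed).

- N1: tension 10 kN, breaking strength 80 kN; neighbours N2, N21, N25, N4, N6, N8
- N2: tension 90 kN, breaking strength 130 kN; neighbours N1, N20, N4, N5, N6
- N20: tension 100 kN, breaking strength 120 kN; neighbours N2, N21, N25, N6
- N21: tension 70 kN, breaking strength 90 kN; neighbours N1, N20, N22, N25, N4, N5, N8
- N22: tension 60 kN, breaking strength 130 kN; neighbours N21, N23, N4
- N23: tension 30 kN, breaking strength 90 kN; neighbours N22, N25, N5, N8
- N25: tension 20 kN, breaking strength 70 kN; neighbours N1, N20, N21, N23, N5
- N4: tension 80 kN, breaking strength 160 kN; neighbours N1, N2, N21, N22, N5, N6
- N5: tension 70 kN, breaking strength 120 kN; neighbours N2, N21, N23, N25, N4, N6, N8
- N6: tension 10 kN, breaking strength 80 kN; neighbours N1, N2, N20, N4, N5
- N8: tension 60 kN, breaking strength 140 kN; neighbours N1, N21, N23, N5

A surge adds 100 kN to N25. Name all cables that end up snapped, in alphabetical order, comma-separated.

N1, N2, N20, N21, N22, N23, N25, N4, N5, N6, N8

Round 1 — N25 at 120 > 70. N25 snaps.
  N25 sheds 120 kN to N1, N20, N21, N23, N5: 24 each.
    N1: 10+24 = 34 ≤ 80
    N20: 100+24 = 124 > 120
    N21: 70+24 = 94 > 90
    N23: 30+24 = 54 ≤ 90
    N5: 70+24 = 94 ≤ 120
Round 2 — N20, N21 snap.
  N20 sheds 124 kN to N2, N6: 62 each.
    N2: 90+62 = 152 > 130
    N6: 10+62 = 72 ≤ 80
  N21 sheds 94 kN to N1, N22, N4, N5, N8: 18 each (4 lost).
    N1: 34+18 = 52 ≤ 80
    N22: 60+18 = 78 ≤ 130
    N4: 80+18 = 98 ≤ 160
    N5: 94+18 = 112 ≤ 120
    N8: 60+18 = 78 ≤ 140
Round 3 — N2 snaps.
  N2 sheds 152 kN to N1, N4, N5, N6: 38 each.
    N1: 52+38 = 90 > 80
    N4: 98+38 = 136 ≤ 160
    N5: 112+38 = 150 > 120
    N6: 72+38 = 110 > 80
Round 4 — N1, N5, N6 snap.
  N1 sheds 90 kN to N4, N8: 45 each.
    N4: 136+45 = 181 > 160
    N8: 78+45 = 123 ≤ 140
  N5 sheds 150 kN to N23, N4, N8: 50 each.
    N23: 54+50 = 104 > 90
    N4: 181+50 = 231 > 160
    N8: 123+50 = 173 > 140
  N6 sheds 110 kN to N4: 110 each.
    N4: 231+110 = 341 > 160
Round 5 — N23, N4, N8 snap.
  N23 sheds 104 kN to N22: 104 each.
    N22: 78+104 = 182 > 130
  N4 sheds 341 kN to N22: 341 each.
    N22: 182+341 = 523 > 130
  N8 sheds 173 kN: no online neighbours, lost.
Round 6 — N22 snaps.
  N22 sheds 523 kN: no online neighbours, lost.
No further breaks.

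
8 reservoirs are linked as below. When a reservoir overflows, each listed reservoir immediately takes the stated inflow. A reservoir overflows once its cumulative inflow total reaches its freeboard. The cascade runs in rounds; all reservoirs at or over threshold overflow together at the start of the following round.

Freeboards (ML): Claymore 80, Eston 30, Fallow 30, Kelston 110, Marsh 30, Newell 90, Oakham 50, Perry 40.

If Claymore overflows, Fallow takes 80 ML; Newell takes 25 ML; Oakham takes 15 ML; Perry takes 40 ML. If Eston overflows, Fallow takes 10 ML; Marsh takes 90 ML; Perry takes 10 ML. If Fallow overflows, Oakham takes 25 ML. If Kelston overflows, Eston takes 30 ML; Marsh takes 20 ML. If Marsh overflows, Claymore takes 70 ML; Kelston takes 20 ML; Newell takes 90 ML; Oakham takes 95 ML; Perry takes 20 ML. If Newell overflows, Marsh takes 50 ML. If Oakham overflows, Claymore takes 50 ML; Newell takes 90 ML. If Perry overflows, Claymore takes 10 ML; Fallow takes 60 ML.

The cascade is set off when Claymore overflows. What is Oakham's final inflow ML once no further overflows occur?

Round 1 — Claymore overflows (initial).
  Fallow: +80 → 80 ≥ 30
  Newell: +25 → 25 < 90
  Oakham: +15 → 15 < 50
  Perry: +40 → 40 ≥ 40
Round 2 — Fallow, Perry overflow.
  Oakham: +25 → 40 < 50
No further overflows.

40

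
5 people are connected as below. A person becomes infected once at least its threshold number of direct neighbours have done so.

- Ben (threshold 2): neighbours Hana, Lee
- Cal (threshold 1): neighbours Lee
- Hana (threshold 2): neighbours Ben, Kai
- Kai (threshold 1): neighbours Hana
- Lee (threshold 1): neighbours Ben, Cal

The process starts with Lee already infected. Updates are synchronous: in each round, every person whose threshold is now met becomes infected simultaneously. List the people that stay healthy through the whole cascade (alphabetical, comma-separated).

Round 1 — Lee becomes infected (initial).
Round 2 — checking thresholds:
  Ben: 1 of 2 neighbours < 2, holds.
  Cal: 1 of 1 neighbours ≥ 1, becomes infected.
Round 3 — no new infections; cascade stops.

Ben, Hana, Kai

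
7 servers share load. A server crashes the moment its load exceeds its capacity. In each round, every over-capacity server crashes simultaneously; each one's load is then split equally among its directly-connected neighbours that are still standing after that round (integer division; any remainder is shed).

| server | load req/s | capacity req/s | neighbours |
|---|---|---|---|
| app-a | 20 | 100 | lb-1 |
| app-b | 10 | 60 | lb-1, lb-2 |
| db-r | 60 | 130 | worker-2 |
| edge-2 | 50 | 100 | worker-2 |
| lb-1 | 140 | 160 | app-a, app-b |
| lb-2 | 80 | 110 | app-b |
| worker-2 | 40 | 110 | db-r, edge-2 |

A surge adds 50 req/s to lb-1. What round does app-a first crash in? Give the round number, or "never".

Round 1 — lb-1 at 190 > 160. lb-1 crashes.
  lb-1 sheds 190 req/s to app-a, app-b: 95 each.
    app-a: 20+95 = 115 > 100
    app-b: 10+95 = 105 > 60
Round 2 — app-a, app-b crash.
  app-a sheds 115 req/s: no online neighbours, lost.
  app-b sheds 105 req/s to lb-2: 105 each.
    lb-2: 80+105 = 185 > 110
Round 3 — lb-2 crashes.
  lb-2 sheds 185 req/s: no online neighbours, lost.
No further crashes.

2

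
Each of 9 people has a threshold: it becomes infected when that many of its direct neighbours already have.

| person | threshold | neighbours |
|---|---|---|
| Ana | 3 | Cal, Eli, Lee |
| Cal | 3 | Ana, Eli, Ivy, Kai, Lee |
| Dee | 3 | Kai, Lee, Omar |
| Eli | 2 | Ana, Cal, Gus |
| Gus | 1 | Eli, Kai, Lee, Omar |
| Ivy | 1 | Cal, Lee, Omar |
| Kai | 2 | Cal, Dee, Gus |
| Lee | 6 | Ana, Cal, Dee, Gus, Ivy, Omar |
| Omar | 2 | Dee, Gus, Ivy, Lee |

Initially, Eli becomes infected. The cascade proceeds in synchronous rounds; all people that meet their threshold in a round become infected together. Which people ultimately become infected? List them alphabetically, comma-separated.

Round 1 — Eli becomes infected (initial).
Round 2 — checking thresholds:
  Ana: 1 of 3 neighbours < 3, below threshold.
  Cal: 1 of 5 neighbours < 3, below threshold.
  Gus: 1 of 4 neighbours ≥ 1, becomes infected.
Round 3 — no new infections; cascade stops.

Eli, Gus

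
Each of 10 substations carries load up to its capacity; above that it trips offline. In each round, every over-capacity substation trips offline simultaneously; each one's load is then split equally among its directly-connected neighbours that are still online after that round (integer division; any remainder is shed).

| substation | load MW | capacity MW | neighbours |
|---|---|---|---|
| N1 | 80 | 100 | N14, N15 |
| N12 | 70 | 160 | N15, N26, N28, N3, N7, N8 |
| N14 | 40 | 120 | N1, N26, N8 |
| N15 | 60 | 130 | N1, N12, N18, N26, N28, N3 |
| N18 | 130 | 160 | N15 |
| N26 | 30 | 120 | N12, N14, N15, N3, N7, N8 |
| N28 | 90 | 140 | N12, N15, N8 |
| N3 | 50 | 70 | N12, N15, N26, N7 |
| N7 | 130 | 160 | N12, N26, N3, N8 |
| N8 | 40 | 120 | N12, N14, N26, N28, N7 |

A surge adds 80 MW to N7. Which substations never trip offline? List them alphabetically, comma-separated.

Round 1 — N7 at 210 > 160. N7 trips offline.
  N7 sheds 210 MW to N12, N26, N3, N8: 52 each (2 lost).
    N12: 70+52 = 122 ≤ 160
    N26: 30+52 = 82 ≤ 120
    N3: 50+52 = 102 > 70
    N8: 40+52 = 92 ≤ 120
Round 2 — N3 trips offline.
  N3 sheds 102 MW to N12, N15, N26: 34 each.
    N12: 122+34 = 156 ≤ 160
    N15: 60+34 = 94 ≤ 130
    N26: 82+34 = 116 ≤ 120
No further trips.

N1, N12, N14, N15, N18, N26, N28, N8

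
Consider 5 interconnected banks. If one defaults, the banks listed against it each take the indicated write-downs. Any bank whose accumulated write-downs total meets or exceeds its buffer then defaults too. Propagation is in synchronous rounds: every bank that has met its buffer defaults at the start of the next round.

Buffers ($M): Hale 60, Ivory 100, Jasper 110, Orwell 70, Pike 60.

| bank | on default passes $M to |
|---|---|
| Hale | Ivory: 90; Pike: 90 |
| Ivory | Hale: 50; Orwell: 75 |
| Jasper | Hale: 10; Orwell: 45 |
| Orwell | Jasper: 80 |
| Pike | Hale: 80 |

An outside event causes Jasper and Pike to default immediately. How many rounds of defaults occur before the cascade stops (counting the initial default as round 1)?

2

Round 1 — Jasper, Pike default (initial).
  Hale: +10+80 → 90 ≥ 60
  Orwell: +45 → 45 < 70
Round 2 — Hale defaults.
  Ivory: +90 → 90 < 100
No further defaults.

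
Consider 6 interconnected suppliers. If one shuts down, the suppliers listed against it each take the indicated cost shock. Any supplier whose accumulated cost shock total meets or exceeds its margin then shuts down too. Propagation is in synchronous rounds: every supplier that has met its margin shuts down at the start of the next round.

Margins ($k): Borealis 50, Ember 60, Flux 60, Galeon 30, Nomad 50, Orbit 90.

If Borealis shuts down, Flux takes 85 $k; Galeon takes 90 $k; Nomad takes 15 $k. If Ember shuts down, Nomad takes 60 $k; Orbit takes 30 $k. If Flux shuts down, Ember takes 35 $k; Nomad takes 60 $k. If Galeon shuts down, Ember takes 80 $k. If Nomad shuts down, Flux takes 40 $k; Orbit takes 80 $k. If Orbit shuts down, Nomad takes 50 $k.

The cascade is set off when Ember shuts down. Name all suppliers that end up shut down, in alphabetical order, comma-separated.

Ember, Nomad, Orbit

Round 1 — Ember shuts down (initial).
  Nomad: +60 → 60 ≥ 50
  Orbit: +30 → 30 < 90
Round 2 — Nomad shuts down.
  Flux: +40 → 40 < 60
  Orbit: +80 → 110 ≥ 90
Round 3 — Orbit shuts down.
No further shutdowns.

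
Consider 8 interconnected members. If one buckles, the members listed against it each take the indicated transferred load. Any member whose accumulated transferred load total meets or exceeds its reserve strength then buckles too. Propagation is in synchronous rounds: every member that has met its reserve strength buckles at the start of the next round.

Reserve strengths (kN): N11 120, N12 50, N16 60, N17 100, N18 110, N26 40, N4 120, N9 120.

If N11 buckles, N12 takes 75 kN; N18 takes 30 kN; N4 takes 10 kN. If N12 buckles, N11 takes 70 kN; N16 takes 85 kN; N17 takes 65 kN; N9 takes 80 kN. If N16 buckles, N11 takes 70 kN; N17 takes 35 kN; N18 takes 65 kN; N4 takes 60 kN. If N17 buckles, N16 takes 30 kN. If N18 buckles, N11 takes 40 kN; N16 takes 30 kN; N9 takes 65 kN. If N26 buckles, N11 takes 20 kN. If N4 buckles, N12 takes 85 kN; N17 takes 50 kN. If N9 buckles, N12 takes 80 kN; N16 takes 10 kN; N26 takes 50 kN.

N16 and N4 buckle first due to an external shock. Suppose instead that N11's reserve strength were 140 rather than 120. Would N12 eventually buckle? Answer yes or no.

yes

With N11's reserve strength at 140:
Round 1 — N16, N4 buckle (initial).
  N11: +70 → 70 < 140
  N12: +85 → 85 ≥ 50
  N17: +35+50 → 85 < 100
  N18: +65 → 65 < 110
Round 2 — N12 buckles.
  N11: +70 → 140 ≥ 140
  N17: +65 → 150 ≥ 100
  N9: +80 → 80 < 120
Round 3 — N11, N17 buckle.
  N18: +30 → 95 < 110
No further bucklings.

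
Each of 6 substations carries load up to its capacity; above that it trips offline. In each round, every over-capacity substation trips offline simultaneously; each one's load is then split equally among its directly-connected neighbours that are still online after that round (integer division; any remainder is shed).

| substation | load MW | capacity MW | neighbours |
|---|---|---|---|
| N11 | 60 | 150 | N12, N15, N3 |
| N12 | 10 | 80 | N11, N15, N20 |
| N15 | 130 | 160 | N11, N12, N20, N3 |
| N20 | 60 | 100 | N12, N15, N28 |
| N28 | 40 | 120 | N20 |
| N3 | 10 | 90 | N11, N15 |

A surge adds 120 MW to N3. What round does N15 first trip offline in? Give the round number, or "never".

Round 1 — N3 at 130 > 90. N3 trips offline.
  N3 sheds 130 MW to N11, N15: 65 each.
    N11: 60+65 = 125 ≤ 150
    N15: 130+65 = 195 > 160
Round 2 — N15 trips offline.
  N15 sheds 195 MW to N11, N12, N20: 65 each.
    N11: 125+65 = 190 > 150
    N12: 10+65 = 75 ≤ 80
    N20: 60+65 = 125 > 100
Round 3 — N11, N20 trip offline.
  N11 sheds 190 MW to N12: 190 each.
    N12: 75+190 = 265 > 80
  N20 sheds 125 MW to N12, N28: 62 each (1 lost).
    N12: 265+62 = 327 > 80
    N28: 40+62 = 102 ≤ 120
Round 4 — N12 trips offline.
  N12 sheds 327 MW: no online neighbours, lost.
No further trips.

2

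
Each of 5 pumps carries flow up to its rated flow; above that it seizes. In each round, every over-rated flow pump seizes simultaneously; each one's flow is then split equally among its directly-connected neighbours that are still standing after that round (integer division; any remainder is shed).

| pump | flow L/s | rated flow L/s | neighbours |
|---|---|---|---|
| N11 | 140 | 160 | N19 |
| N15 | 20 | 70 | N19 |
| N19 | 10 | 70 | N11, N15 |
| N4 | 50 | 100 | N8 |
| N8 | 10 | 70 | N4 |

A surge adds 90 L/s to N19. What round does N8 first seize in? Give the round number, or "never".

never

Round 1 — N19 at 100 > 70. N19 seizes.
  N19 sheds 100 L/s to N11, N15: 50 each.
    N11: 140+50 = 190 > 160
    N15: 20+50 = 70 ≤ 70
Round 2 — N11 seizes.
  N11 sheds 190 L/s: no online neighbours, lost.
No further seizures.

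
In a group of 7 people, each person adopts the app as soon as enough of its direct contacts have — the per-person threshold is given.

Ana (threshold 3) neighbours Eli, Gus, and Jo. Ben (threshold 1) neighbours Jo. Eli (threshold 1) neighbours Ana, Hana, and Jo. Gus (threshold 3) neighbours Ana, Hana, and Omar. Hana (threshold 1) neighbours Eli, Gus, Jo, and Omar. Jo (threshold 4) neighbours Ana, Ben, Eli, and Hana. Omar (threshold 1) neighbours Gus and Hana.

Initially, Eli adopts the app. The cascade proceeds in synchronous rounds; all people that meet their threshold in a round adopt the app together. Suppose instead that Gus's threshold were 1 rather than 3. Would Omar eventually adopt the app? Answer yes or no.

With Gus's threshold at 1:
Round 1 — Eli adopts the app (initial).
Round 2 — checking thresholds:
  Ana: 1 of 3 neighbours < 3, holds.
  Hana: 1 of 4 neighbours ≥ 1, adopts the app.
  Jo: 1 of 4 neighbours < 4, holds.
Round 3 — checking thresholds:
  Ana: 1 of 3 neighbours < 3, holds.
  Gus: 1 of 3 neighbours ≥ 1, adopts the app.
  Jo: 2 of 4 neighbours < 4, holds.
  Omar: 1 of 2 neighbours ≥ 1, adopts the app.
Round 4 — no new adoptions; cascade stops.

yes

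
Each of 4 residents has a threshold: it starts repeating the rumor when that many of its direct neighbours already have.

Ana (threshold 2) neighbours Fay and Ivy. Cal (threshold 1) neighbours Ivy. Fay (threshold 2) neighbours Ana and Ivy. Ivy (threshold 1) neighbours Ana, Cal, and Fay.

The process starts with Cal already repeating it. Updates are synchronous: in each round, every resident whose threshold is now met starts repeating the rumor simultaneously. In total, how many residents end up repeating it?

Round 1 — Cal starts repeating the rumor (initial).
Round 2 — checking thresholds:
  Ivy: 1 of 3 neighbours ≥ 1, starts repeating the rumor.
Round 3 — no new spreads; cascade stops.

2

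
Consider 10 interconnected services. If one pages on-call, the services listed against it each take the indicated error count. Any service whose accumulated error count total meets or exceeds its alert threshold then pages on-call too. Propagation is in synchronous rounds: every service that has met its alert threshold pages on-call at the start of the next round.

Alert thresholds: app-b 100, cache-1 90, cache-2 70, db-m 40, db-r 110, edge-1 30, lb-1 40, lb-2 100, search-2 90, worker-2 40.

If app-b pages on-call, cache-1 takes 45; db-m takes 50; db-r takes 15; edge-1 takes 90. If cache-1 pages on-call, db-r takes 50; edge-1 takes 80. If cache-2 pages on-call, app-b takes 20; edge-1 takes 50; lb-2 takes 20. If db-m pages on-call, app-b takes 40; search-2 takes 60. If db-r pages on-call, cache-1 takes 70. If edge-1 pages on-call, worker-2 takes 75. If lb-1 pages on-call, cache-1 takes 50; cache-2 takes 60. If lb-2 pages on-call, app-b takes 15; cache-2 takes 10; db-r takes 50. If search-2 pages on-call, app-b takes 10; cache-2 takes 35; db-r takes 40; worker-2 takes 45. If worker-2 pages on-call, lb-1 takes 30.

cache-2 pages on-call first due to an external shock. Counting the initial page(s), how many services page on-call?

Round 1 — cache-2 pages on-call (initial).
  app-b: +20 → 20 < 100
  edge-1: +50 → 50 ≥ 30
  lb-2: +20 → 20 < 100
Round 2 — edge-1 pages on-call.
  worker-2: +75 → 75 ≥ 40
Round 3 — worker-2 pages on-call.
  lb-1: +30 → 30 < 40
No further pages.

3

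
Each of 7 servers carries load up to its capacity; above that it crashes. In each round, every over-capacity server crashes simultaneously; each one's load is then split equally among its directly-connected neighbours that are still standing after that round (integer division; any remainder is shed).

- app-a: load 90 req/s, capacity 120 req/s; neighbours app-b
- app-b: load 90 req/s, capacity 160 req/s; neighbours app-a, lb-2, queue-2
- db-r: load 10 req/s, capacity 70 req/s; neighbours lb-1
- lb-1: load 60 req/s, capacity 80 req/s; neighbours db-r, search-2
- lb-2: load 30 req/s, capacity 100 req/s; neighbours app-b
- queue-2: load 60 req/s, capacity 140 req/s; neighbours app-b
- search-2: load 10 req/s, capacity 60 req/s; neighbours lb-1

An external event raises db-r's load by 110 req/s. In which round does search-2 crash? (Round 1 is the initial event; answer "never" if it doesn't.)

Round 1 — db-r at 120 > 70. db-r crashes.
  db-r sheds 120 req/s to lb-1: 120 each.
    lb-1: 60+120 = 180 > 80
Round 2 — lb-1 crashes.
  lb-1 sheds 180 req/s to search-2: 180 each.
    search-2: 10+180 = 190 > 60
Round 3 — search-2 crashes.
  search-2 sheds 190 req/s: no online neighbours, lost.
No further crashes.

3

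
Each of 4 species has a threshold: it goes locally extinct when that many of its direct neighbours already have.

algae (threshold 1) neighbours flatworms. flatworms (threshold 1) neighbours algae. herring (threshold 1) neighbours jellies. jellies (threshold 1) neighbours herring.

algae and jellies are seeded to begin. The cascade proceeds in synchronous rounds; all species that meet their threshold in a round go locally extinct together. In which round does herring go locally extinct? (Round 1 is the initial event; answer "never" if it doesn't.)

Round 1 — algae, jellies go locally extinct (initial).
Round 2 — checking thresholds:
  flatworms: 1 of 1 neighbours ≥ 1, goes locally extinct.
  herring: 1 of 1 neighbours ≥ 1, goes locally extinct.
Round 3 — no new extinctions; cascade stops.

2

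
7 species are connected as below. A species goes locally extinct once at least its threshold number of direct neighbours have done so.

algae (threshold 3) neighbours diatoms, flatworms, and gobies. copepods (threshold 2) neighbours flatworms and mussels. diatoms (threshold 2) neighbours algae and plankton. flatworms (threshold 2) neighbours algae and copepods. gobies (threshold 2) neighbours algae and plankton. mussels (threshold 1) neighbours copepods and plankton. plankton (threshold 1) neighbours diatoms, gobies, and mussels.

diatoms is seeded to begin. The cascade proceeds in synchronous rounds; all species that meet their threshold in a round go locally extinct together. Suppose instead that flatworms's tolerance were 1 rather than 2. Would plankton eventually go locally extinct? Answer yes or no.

With flatworms's tolerance at 1:
Round 1 — diatoms goes locally extinct (initial).
Round 2 — checking thresholds:
  algae: 1 of 3 neighbours < 3, holds.
  plankton: 1 of 3 neighbours ≥ 1, goes locally extinct.
Round 3 — checking thresholds:
  algae: 1 of 3 neighbours < 3, holds.
  gobies: 1 of 2 neighbours < 2, holds.
  mussels: 1 of 2 neighbours ≥ 1, goes locally extinct.
Round 4 — no new extinctions; cascade stops.

yes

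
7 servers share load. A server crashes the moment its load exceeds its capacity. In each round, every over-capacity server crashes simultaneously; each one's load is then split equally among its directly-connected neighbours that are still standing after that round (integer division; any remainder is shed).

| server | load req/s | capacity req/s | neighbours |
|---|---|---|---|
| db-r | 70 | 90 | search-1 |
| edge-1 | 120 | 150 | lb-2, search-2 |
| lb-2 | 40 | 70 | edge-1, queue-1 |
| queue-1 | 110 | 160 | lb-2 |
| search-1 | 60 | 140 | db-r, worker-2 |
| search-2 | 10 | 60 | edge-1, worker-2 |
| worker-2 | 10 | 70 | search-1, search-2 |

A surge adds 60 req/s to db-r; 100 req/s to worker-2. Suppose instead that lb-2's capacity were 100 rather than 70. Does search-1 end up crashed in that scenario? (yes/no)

With lb-2's capacity at 100:
Round 1 — db-r at 130 > 90; worker-2 at 110 > 70. db-r, worker-2 crash.
  db-r sheds 130 req/s to search-1: 130 each.
    search-1: 60+130 = 190 > 140
  worker-2 sheds 110 req/s to search-1, search-2: 55 each.
    search-1: 190+55 = 245 > 140
    search-2: 10+55 = 65 > 60
Round 2 — search-1, search-2 crash.
  search-1 sheds 245 req/s: no online neighbours, lost.
  search-2 sheds 65 req/s to edge-1: 65 each.
    edge-1: 120+65 = 185 > 150
Round 3 — edge-1 crashes.
  edge-1 sheds 185 req/s to lb-2: 185 each.
    lb-2: 40+185 = 225 > 100
Round 4 — lb-2 crashes.
  lb-2 sheds 225 req/s to queue-1: 225 each.
    queue-1: 110+225 = 335 > 160
Round 5 — queue-1 crashes.
  queue-1 sheds 335 req/s: no online neighbours, lost.
No further crashes.

yes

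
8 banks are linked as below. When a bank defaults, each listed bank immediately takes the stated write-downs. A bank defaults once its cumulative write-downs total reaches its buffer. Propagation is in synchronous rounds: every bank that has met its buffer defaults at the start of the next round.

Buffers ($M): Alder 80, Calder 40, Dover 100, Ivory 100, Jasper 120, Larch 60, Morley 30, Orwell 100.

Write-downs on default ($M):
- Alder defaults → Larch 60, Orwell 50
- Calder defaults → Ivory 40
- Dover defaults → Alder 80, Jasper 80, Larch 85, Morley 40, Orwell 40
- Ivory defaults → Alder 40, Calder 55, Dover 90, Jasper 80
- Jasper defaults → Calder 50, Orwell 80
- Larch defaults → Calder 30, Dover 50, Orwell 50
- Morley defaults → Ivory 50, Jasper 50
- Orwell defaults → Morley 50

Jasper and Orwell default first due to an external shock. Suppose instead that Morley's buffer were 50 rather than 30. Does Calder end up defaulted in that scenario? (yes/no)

yes

With Morley's buffer at 50:
Round 1 — Jasper, Orwell default (initial).
  Calder: +50 → 50 ≥ 40
  Morley: +50 → 50 ≥ 50
Round 2 — Calder, Morley default.
  Ivory: +40+50 → 90 < 100
No further defaults.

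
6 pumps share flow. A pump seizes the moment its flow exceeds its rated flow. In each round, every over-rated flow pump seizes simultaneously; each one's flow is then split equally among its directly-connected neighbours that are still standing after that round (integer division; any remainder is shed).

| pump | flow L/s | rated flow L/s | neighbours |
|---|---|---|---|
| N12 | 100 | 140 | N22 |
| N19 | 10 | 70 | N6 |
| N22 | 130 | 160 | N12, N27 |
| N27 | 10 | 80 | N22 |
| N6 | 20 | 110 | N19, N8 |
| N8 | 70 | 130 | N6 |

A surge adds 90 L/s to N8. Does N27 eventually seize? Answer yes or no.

no

Round 1 — N8 at 160 > 130. N8 seizes.
  N8 sheds 160 L/s to N6: 160 each.
    N6: 20+160 = 180 > 110
Round 2 — N6 seizes.
  N6 sheds 180 L/s to N19: 180 each.
    N19: 10+180 = 190 > 70
Round 3 — N19 seizes.
  N19 sheds 190 L/s: no online neighbours, lost.
No further seizures.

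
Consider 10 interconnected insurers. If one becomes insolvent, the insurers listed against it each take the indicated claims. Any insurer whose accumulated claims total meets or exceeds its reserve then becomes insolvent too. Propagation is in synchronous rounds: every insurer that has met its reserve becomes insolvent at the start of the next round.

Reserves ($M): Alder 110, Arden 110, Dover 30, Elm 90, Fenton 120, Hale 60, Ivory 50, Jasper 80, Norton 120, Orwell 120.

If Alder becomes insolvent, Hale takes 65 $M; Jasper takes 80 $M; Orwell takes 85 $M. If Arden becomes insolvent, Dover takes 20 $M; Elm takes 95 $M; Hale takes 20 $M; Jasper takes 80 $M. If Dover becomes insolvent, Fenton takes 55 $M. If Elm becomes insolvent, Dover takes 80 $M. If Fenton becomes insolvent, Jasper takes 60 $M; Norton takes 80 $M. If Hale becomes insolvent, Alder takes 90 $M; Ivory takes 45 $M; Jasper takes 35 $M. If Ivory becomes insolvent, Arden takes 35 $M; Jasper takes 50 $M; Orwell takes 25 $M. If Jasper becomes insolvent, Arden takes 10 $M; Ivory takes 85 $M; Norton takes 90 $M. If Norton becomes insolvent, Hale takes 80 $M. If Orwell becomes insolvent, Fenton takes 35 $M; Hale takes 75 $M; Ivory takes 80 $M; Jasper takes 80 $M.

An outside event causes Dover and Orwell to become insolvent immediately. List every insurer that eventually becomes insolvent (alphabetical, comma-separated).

Round 1 — Dover, Orwell become insolvent (initial).
  Fenton: +55+35 → 90 < 120
  Hale: +75 → 75 ≥ 60
  Ivory: +80 → 80 ≥ 50
  Jasper: +80 → 80 ≥ 80
Round 2 — Hale, Ivory, Jasper become insolvent.
  Alder: +90 → 90 < 110
  Arden: +35+10 → 45 < 110
  Norton: +90 → 90 < 120
No further insolvencies.

Dover, Hale, Ivory, Jasper, Orwell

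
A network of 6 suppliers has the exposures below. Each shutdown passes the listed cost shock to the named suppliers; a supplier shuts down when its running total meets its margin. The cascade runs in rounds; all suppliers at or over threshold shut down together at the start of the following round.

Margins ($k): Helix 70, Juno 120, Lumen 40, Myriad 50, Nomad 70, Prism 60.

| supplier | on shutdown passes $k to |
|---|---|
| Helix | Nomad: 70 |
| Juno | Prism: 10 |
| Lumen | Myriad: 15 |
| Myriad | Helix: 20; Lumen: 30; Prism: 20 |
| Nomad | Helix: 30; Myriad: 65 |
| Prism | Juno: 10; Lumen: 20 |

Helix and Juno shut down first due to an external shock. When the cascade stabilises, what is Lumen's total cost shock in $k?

30

Round 1 — Helix, Juno shut down (initial).
  Nomad: +70 → 70 ≥ 70
  Prism: +10 → 10 < 60
Round 2 — Nomad shuts down.
  Myriad: +65 → 65 ≥ 50
Round 3 — Myriad shuts down.
  Lumen: +30 → 30 < 40
  Prism: +20 → 30 < 60
No further shutdowns.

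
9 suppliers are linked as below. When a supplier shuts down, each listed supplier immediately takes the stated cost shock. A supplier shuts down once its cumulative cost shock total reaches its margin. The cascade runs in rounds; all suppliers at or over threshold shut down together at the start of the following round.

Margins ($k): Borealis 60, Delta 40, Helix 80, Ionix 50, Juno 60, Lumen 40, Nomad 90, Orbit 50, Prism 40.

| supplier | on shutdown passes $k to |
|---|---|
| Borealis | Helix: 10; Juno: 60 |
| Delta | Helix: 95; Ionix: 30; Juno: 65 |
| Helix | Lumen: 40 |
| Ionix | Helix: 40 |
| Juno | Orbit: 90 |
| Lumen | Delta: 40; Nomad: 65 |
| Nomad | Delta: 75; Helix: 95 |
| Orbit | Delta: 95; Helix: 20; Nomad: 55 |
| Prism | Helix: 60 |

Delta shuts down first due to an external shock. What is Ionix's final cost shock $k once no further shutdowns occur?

Round 1 — Delta shuts down (initial).
  Helix: +95 → 95 ≥ 80
  Ionix: +30 → 30 < 50
  Juno: +65 → 65 ≥ 60
Round 2 — Helix, Juno shut down.
  Lumen: +40 → 40 ≥ 40
  Orbit: +90 → 90 ≥ 50
Round 3 — Lumen, Orbit shut down.
  Nomad: +65+55 → 120 ≥ 90
Round 4 — Nomad shuts down.
No further shutdowns.

30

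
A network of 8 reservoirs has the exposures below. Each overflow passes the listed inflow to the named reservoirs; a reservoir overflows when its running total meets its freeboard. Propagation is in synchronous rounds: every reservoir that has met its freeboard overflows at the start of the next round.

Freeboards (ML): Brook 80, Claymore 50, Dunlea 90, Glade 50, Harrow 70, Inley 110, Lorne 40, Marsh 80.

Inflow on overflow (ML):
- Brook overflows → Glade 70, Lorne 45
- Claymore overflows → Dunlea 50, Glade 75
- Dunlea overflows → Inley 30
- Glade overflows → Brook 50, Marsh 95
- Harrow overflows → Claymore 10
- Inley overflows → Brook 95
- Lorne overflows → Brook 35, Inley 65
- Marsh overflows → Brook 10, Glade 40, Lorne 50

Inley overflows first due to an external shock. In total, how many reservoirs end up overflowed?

Round 1 — Inley overflows (initial).
  Brook: +95 → 95 ≥ 80
Round 2 — Brook overflows.
  Glade: +70 → 70 ≥ 50
  Lorne: +45 → 45 ≥ 40
Round 3 — Glade, Lorne overflow.
  Marsh: +95 → 95 ≥ 80
Round 4 — Marsh overflows.
No further overflows.

5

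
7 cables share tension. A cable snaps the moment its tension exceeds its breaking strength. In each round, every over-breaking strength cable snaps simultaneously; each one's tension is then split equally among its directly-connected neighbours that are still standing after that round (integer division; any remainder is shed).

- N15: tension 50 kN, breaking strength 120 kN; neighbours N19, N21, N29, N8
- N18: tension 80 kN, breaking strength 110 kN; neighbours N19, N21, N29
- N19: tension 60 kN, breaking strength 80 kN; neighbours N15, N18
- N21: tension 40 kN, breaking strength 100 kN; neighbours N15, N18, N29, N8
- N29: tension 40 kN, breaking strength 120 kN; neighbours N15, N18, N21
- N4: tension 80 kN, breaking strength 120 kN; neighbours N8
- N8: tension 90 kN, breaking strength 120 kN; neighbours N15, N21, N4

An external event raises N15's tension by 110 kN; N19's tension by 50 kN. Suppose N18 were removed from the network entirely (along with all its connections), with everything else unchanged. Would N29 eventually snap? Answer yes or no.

yes

With N18 removed:
Round 1 — N15 at 160 > 120; N19 at 110 > 80. N15, N19 snap.
  N15 sheds 160 kN to N21, N29, N8: 53 each (1 lost).
    N21: 40+53 = 93 ≤ 100
    N29: 40+53 = 93 ≤ 120
    N8: 90+53 = 143 > 120
  N19 sheds 110 kN: no online neighbours, lost.
Round 2 — N8 snaps.
  N8 sheds 143 kN to N21, N4: 71 each (1 lost).
    N21: 93+71 = 164 > 100
    N4: 80+71 = 151 > 120
Round 3 — N21, N4 snap.
  N21 sheds 164 kN to N29: 164 each.
    N29: 93+164 = 257 > 120
  N4 sheds 151 kN: no online neighbours, lost.
Round 4 — N29 snaps.
  N29 sheds 257 kN: no online neighbours, lost.
No further breaks.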